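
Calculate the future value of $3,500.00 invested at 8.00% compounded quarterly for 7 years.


Compound interest formula: A = P(1 + r/n)^(nt)
A = $3,500.00 × (1 + 0.08/4)^(4 × 7)
Growth factor: (1 + 0.08/4)^28 = 1.741024
A = $3,500.00 × 1.741024
A = $6,093.58

A = P(1 + r/n)^(nt) = $6,093.58


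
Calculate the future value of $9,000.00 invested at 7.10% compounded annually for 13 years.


Compound interest formula: A = P(1 + r/n)^(nt)
A = $9,000.00 × (1 + 0.071/1)^(1 × 13)
Growth factor: (1 + 0.071/1)^13 = 2.439288
A = $9,000.00 × 2.439288
A = $21,953.59

A = P(1 + r/n)^(nt) = $21,953.59


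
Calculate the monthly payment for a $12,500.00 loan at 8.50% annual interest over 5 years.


Loan payment formula: PMT = PV × r / (1 − (1 + r)^(−n))
Monthly rate r = 0.085/12 ≈ 0.00708333, n = 60 months
Denominator: 1 − (1 + 0.085/12)^(−60) = 0.345250
PMT = $12,500.00 × (0.085/12) / 0.345250
PMT = $256.46 per month

PMT = PV × r / (1-(1+r)^(-n)) = $256.46/month


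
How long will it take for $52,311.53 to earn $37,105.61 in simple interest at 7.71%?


Rearrange the simple interest formula for t:
I = P × r × t  ⇒  t = I / (P × r)
t = $37,105.61 / ($52,311.53 × 0.0771)
t = 9.2

t = I/(P×r) = 9.2 years


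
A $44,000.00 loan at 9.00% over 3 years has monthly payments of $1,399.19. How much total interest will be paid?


Total paid over the life of the loan = PMT × n.
Total paid = $1,399.19 × 36 = $50,370.84
Total interest = total paid − principal = $50,370.84 − $44,000.00 = $6,370.84

Total interest = (PMT × n) - PV = $6,370.84


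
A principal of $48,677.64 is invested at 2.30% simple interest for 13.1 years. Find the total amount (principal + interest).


Total amount formula: A = P(1 + rt) = P + P·r·t
Interest: I = P × r × t = $48,677.64 × 0.023 × 13.1 = $14,666.57
A = P + I = $48,677.64 + $14,666.57 = $63,344.21

A = P + I = P(1 + rt) = $63,344.21


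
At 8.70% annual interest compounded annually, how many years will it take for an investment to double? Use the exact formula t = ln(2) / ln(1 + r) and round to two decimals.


Doubling condition: (1 + r)^t = 2
Take ln of both sides: t × ln(1 + r) = ln(2)
t = ln(2) / ln(1 + r)
t = 0.693147 / 0.083422
t = 8.31

t = ln(2) / ln(1 + r) = 8.31 years


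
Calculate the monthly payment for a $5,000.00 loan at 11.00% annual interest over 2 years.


Loan payment formula: PMT = PV × r / (1 − (1 + r)^(−n))
Monthly rate r = 0.11/12 ≈ 0.00916667, n = 24 months
Denominator: 1 − (1 + 0.11/12)^(−24) = 0.196677
PMT = $5,000.00 × (0.11/12) / 0.196677
PMT = $233.04 per month

PMT = PV × r / (1-(1+r)^(-n)) = $233.04/month


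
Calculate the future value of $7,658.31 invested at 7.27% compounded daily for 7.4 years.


Compound interest formula: A = P(1 + r/n)^(nt)
A = $7,658.31 × (1 + 0.0727/365)^(365 × 7.4)
Growth factor: (1 + 0.0727/365)^2701 = 1.712452
A = $7,658.31 × 1.712452
A = $13,114.49

A = P(1 + r/n)^(nt) = $13,114.49


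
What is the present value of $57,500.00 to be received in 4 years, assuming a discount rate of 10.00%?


Present value formula: PV = FV / (1 + r)^t
PV = $57,500.00 / (1 + 0.1)^4
PV = $57,500.00 / 1.464100
PV = $39,273.27

PV = FV / (1 + r)^t = $39,273.27


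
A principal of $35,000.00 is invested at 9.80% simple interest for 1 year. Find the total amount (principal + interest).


Total amount formula: A = P(1 + rt) = P + P·r·t
Interest: I = P × r × t = $35,000.00 × 0.098 × 1 = $3,430.00
A = P + I = $35,000.00 + $3,430.00 = $38,430.00

A = P + I = P(1 + rt) = $38,430.00


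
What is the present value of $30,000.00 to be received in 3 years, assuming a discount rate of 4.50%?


Present value formula: PV = FV / (1 + r)^t
PV = $30,000.00 / (1 + 0.045)^3
PV = $30,000.00 / 1.141166
PV = $26,288.90

PV = FV / (1 + r)^t = $26,288.90


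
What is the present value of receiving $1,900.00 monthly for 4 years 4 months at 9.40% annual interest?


Present value of an ordinary annuity: PV = PMT × (1 − (1 + r)^(−n)) / r
Monthly rate r = 0.094/12 ≈ 0.00783333, n = 52
PV = $1,900.00 × (1 − (1 + 0.094/12)^(−52)) / (0.094/12)
PV = $1,900.00 × 42.5771132
PV = $80,896.52

PV = PMT × (1-(1+r)^(-n))/r = $80,896.52


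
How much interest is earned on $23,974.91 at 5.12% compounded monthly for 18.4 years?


Compound interest earned = final amount − principal.
A = P(1 + r/n)^(nt) = $23,974.91 × (1 + 0.0512/12)^(12 × 18.4) = $61,379.98
Interest = A − P = $61,379.98 − $23,974.91 = $37,405.07

Interest = A - P = $37,405.07


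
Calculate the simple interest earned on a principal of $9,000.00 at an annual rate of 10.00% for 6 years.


Simple interest formula: I = P × r × t
I = $9,000.00 × 0.1 × 6
I = $5,400.00

I = P × r × t = $5,400.00


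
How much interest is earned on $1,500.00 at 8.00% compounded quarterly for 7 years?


Compound interest earned = final amount − principal.
A = P(1 + r/n)^(nt) = $1,500.00 × (1 + 0.08/4)^(4 × 7) = $2,611.54
Interest = A − P = $2,611.54 − $1,500.00 = $1,111.54

Interest = A - P = $1,111.54


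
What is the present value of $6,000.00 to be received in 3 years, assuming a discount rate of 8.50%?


Present value formula: PV = FV / (1 + r)^t
PV = $6,000.00 / (1 + 0.085)^3
PV = $6,000.00 / 1.277289
PV = $4,697.45

PV = FV / (1 + r)^t = $4,697.45


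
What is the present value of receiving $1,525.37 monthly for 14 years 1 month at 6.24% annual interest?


Present value of an ordinary annuity: PV = PMT × (1 − (1 + r)^(−n)) / r
Monthly rate r = 0.0624/12 = 0.0052, n = 169
PV = $1,525.37 × (1 − (1 + 0.0624/12)^(−169)) / (0.0624/12)
PV = $1,525.37 × 112.263920
PV = $171,244.02

PV = PMT × (1-(1+r)^(-n))/r = $171,244.02


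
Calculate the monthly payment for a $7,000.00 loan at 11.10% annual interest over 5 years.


Loan payment formula: PMT = PV × r / (1 − (1 + r)^(−n))
Monthly rate r = 0.111/12 = 0.00925, n = 60 months
Denominator: 1 − (1 + 0.111/12)^(−60) = 0.424461
PMT = $7,000.00 × (0.111/12) / 0.424461
PMT = $152.55 per month

PMT = PV × r / (1-(1+r)^(-n)) = $152.55/month


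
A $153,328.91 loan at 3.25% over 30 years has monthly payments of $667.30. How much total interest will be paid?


Total paid over the life of the loan = PMT × n.
Total paid = $667.30 × 360 = $240,228.00
Total interest = total paid − principal = $240,228.00 − $153,328.91 = $86,899.09

Total interest = (PMT × n) - PV = $86,899.09


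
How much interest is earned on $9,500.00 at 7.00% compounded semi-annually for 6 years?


Compound interest earned = final amount − principal.
A = P(1 + r/n)^(nt) = $9,500.00 × (1 + 0.07/2)^(2 × 6) = $14,355.15
Interest = A − P = $14,355.15 − $9,500.00 = $4,855.15

Interest = A - P = $4,855.15


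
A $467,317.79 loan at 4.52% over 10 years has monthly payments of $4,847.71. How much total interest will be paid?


Total paid over the life of the loan = PMT × n.
Total paid = $4,847.71 × 120 = $581,725.20
Total interest = total paid − principal = $581,725.20 − $467,317.79 = $114,407.41

Total interest = (PMT × n) - PV = $114,407.41


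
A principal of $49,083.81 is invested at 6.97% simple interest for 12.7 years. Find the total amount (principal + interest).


Total amount formula: A = P(1 + rt) = P + P·r·t
Interest: I = P × r × t = $49,083.81 × 0.0697 × 12.7 = $43,448.50
A = P + I = $49,083.81 + $43,448.50 = $92,532.31

A = P + I = P(1 + rt) = $92,532.31


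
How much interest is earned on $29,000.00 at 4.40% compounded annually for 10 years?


Compound interest earned = final amount − principal.
A = P(1 + r/n)^(nt) = $29,000.00 × (1 + 0.044/1)^(1 × 10) = $44,607.00
Interest = A − P = $44,607.00 − $29,000.00 = $15,607.00

Interest = A - P = $15,607.00


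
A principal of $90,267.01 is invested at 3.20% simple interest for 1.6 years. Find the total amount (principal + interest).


Total amount formula: A = P(1 + rt) = P + P·r·t
Interest: I = P × r × t = $90,267.01 × 0.032 × 1.6 = $4,621.67
A = P + I = $90,267.01 + $4,621.67 = $94,888.68

A = P + I = P(1 + rt) = $94,888.68


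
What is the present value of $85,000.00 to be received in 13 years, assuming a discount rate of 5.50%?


Present value formula: PV = FV / (1 + r)^t
PV = $85,000.00 / (1 + 0.055)^13
PV = $85,000.00 / 2.005774
PV = $42,377.66

PV = FV / (1 + r)^t = $42,377.66


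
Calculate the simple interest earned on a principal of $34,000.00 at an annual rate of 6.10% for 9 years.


Simple interest formula: I = P × r × t
I = $34,000.00 × 0.061 × 9
I = $18,666.00

I = P × r × t = $18,666.00


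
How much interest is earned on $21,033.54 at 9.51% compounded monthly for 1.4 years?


Compound interest earned = final amount − principal.
A = P(1 + r/n)^(nt) = $21,033.54 × (1 + 0.0951/12)^(12 × 1.4) = $24,016.32
Interest = A − P = $24,016.32 − $21,033.54 = $2,982.78

Interest = A - P = $2,982.78


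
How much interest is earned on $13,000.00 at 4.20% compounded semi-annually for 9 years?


Compound interest earned = final amount − principal.
A = P(1 + r/n)^(nt) = $13,000.00 × (1 + 0.042/2)^(2 × 9) = $18,897.60
Interest = A − P = $18,897.60 − $13,000.00 = $5,897.60

Interest = A - P = $5,897.60


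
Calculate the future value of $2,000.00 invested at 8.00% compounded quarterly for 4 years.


Compound interest formula: A = P(1 + r/n)^(nt)
A = $2,000.00 × (1 + 0.08/4)^(4 × 4)
Growth factor: (1 + 0.08/4)^16 = 1.372786
A = $2,000.00 × 1.372786
A = $2,745.57

A = P(1 + r/n)^(nt) = $2,745.57


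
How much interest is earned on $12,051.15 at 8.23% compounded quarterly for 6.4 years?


Compound interest earned = final amount − principal.
A = P(1 + r/n)^(nt) = $12,051.15 × (1 + 0.0823/4)^(4 × 6.4) = $20,298.25
Interest = A − P = $20,298.25 − $12,051.15 = $8,247.10

Interest = A - P = $8,247.10


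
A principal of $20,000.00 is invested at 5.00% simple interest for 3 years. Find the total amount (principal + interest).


Total amount formula: A = P(1 + rt) = P + P·r·t
Interest: I = P × r × t = $20,000.00 × 0.05 × 3 = $3,000.00
A = P + I = $20,000.00 + $3,000.00 = $23,000.00

A = P + I = P(1 + rt) = $23,000.00


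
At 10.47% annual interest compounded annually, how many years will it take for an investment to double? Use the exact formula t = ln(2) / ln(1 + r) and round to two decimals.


Doubling condition: (1 + r)^t = 2
Take ln of both sides: t × ln(1 + r) = ln(2)
t = ln(2) / ln(1 + r)
t = 0.693147 / 0.099574
t = 6.96

t = ln(2) / ln(1 + r) = 6.96 years


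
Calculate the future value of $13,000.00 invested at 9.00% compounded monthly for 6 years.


Compound interest formula: A = P(1 + r/n)^(nt)
A = $13,000.00 × (1 + 0.09/12)^(12 × 6)
Growth factor: (1 + 0.09/12)^72 = 1.712553
A = $13,000.00 × 1.712553
A = $22,263.19

A = P(1 + r/n)^(nt) = $22,263.19


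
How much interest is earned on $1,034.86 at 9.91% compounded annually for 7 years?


Compound interest earned = final amount − principal.
A = P(1 + r/n)^(nt) = $1,034.86 × (1 + 0.0991/1)^(1 × 7) = $2,005.13
Interest = A − P = $2,005.13 − $1,034.86 = $970.27

Interest = A - P = $970.27


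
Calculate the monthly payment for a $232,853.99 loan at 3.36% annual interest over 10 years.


Loan payment formula: PMT = PV × r / (1 − (1 + r)^(−n))
Monthly rate r = 0.0336/12 = 0.0028, n = 120 months
Denominator: 1 − (1 + 0.0336/12)^(−120) = 0.285041
PMT = $232,853.99 × (0.0336/12) / 0.285041
PMT = $2,287.36 per month

PMT = PV × r / (1-(1+r)^(-n)) = $2,287.36/month


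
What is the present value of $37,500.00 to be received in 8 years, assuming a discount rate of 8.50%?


Present value formula: PV = FV / (1 + r)^t
PV = $37,500.00 / (1 + 0.085)^8
PV = $37,500.00 / 1.9206043
PV = $19,525.10

PV = FV / (1 + r)^t = $19,525.10


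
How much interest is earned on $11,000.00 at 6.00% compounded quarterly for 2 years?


Compound interest earned = final amount − principal.
A = P(1 + r/n)^(nt) = $11,000.00 × (1 + 0.06/4)^(4 × 2) = $12,391.42
Interest = A − P = $12,391.42 − $11,000.00 = $1,391.42

Interest = A - P = $1,391.42


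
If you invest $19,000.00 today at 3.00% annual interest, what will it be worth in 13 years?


Future value formula: FV = PV × (1 + r)^t
FV = $19,000.00 × (1 + 0.03)^13
FV = $19,000.00 × 1.4685337
FV = $27,902.14

FV = PV × (1 + r)^t = $27,902.14


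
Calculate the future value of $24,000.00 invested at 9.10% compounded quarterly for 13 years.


Compound interest formula: A = P(1 + r/n)^(nt)
A = $24,000.00 × (1 + 0.091/4)^(4 × 13)
Growth factor: (1 + 0.091/4)^52 = 3.221168
A = $24,000.00 × 3.221168
A = $77,308.03

A = P(1 + r/n)^(nt) = $77,308.03


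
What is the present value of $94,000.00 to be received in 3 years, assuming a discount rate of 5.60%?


Present value formula: PV = FV / (1 + r)^t
PV = $94,000.00 / (1 + 0.056)^3
PV = $94,000.00 / 1.1775836
PV = $79,824.48

PV = FV / (1 + r)^t = $79,824.48


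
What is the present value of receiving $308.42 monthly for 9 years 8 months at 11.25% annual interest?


Present value of an ordinary annuity: PV = PMT × (1 − (1 + r)^(−n)) / r
Monthly rate r = 0.1125/12 = 0.009375, n = 116
PV = $308.42 × (1 − (1 + 0.1125/12)^(−116)) / (0.1125/12)
PV = $308.42 × 70.531204
PV = $21,753.23

PV = PMT × (1-(1+r)^(-n))/r = $21,753.23


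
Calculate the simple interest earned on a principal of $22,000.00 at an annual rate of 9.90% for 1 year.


Simple interest formula: I = P × r × t
I = $22,000.00 × 0.099 × 1
I = $2,178.00

I = P × r × t = $2,178.00


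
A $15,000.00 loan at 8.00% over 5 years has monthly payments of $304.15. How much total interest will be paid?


Total paid over the life of the loan = PMT × n.
Total paid = $304.15 × 60 = $18,249.00
Total interest = total paid − principal = $18,249.00 − $15,000.00 = $3,249.00

Total interest = (PMT × n) - PV = $3,249.00


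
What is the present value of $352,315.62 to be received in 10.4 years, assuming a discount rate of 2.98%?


Present value formula: PV = FV / (1 + r)^t
PV = $352,315.62 / (1 + 0.0298)^10.4
PV = $352,315.62 / 1.35715681
PV = $259,598.31

PV = FV / (1 + r)^t = $259,598.31


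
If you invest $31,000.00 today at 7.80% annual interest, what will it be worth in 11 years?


Future value formula: FV = PV × (1 + r)^t
FV = $31,000.00 × (1 + 0.078)^11
FV = $31,000.00 × 2.284580
FV = $70,821.98

FV = PV × (1 + r)^t = $70,821.98


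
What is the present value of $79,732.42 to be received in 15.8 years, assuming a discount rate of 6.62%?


Present value formula: PV = FV / (1 + r)^t
PV = $79,732.42 / (1 + 0.0662)^15.8
PV = $79,732.42 / 2.7532847
PV = $28,959.02

PV = FV / (1 + r)^t = $28,959.02


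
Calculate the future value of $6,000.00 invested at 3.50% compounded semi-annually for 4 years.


Compound interest formula: A = P(1 + r/n)^(nt)
A = $6,000.00 × (1 + 0.035/2)^(2 × 4)
Growth factor: (1 + 0.035/2)^8 = 1.148882
A = $6,000.00 × 1.148882
A = $6,893.29

A = P(1 + r/n)^(nt) = $6,893.29


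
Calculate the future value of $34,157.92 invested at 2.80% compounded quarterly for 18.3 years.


Compound interest formula: A = P(1 + r/n)^(nt)
A = $34,157.92 × (1 + 0.028/4)^(4 × 18.3)
Growth factor: (1 + 0.028/4)^73.2 = 1.6663155
A = $34,157.92 × 1.6663155
A = $56,917.87

A = P(1 + r/n)^(nt) = $56,917.87


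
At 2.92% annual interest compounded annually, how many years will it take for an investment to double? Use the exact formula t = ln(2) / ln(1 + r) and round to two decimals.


Doubling condition: (1 + r)^t = 2
Take ln of both sides: t × ln(1 + r) = ln(2)
t = ln(2) / ln(1 + r)
t = 0.693147 / 0.028782
t = 24.08

t = ln(2) / ln(1 + r) = 24.08 years


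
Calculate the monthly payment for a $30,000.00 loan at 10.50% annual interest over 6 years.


Loan payment formula: PMT = PV × r / (1 − (1 + r)^(−n))
Monthly rate r = 0.105/12 = 0.00875, n = 72 months
Denominator: 1 − (1 + 0.105/12)^(−72) = 0.465947
PMT = $30,000.00 × (0.105/12) / 0.465947
PMT = $563.37 per month

PMT = PV × r / (1-(1+r)^(-n)) = $563.37/month


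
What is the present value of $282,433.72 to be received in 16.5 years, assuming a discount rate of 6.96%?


Present value formula: PV = FV / (1 + r)^t
PV = $282,433.72 / (1 + 0.0696)^16.5
PV = $282,433.72 / 3.034960
PV = $93,060.11

PV = FV / (1 + r)^t = $93,060.11


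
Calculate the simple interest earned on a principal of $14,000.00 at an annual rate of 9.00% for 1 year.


Simple interest formula: I = P × r × t
I = $14,000.00 × 0.09 × 1
I = $1,260.00

I = P × r × t = $1,260.00


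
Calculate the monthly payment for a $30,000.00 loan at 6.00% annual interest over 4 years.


Loan payment formula: PMT = PV × r / (1 − (1 + r)^(−n))
Monthly rate r = 0.06/12 = 0.005, n = 48 months
Denominator: 1 − (1 + 0.06/12)^(−48) = 0.212902
PMT = $30,000.00 × (0.06/12) / 0.212902
PMT = $704.55 per month

PMT = PV × r / (1-(1+r)^(-n)) = $704.55/month


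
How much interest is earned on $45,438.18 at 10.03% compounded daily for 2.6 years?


Compound interest earned = final amount − principal.
A = P(1 + r/n)^(nt) = $45,438.18 × (1 + 0.1003/365)^(365 × 2.6) = $58,974.01
Interest = A − P = $58,974.01 − $45,438.18 = $13,535.83

Interest = A - P = $13,535.83


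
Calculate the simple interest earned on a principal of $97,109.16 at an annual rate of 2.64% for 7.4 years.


Simple interest formula: I = P × r × t
I = $97,109.16 × 0.0264 × 7.4
I = $18,971.25

I = P × r × t = $18,971.25


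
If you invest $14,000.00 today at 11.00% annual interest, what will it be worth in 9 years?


Future value formula: FV = PV × (1 + r)^t
FV = $14,000.00 × (1 + 0.11)^9
FV = $14,000.00 × 2.558037
FV = $35,812.52

FV = PV × (1 + r)^t = $35,812.52


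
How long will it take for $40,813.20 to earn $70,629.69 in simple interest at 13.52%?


Rearrange the simple interest formula for t:
I = P × r × t  ⇒  t = I / (P × r)
t = $70,629.69 / ($40,813.20 × 0.1352)
t = 12.8

t = I/(P×r) = 12.8 years


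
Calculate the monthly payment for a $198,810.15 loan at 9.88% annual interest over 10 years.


Loan payment formula: PMT = PV × r / (1 − (1 + r)^(−n))
Monthly rate r = 0.0988/12 ≈ 0.00823333, n = 120 months
Denominator: 1 − (1 + 0.0988/12)^(−120) = 0.626170
PMT = $198,810.15 × (0.0988/12) / 0.626170
PMT = $2,614.10 per month

PMT = PV × r / (1-(1+r)^(-n)) = $2,614.10/month


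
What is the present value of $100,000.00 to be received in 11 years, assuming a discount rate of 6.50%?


Present value formula: PV = FV / (1 + r)^t
PV = $100,000.00 / (1 + 0.065)^11
PV = $100,000.00 / 1.9991514
PV = $50,021.22

PV = FV / (1 + r)^t = $50,021.22


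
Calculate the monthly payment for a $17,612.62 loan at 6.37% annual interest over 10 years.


Loan payment formula: PMT = PV × r / (1 − (1 + r)^(−n))
Monthly rate r = 0.0637/12 ≈ 0.00530833, n = 120 months
Denominator: 1 − (1 + 0.0637/12)^(−120) = 0.470232
PMT = $17,612.62 × (0.0637/12) / 0.470232
PMT = $198.82 per month

PMT = PV × r / (1-(1+r)^(-n)) = $198.82/month


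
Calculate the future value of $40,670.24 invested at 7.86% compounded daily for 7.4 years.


Compound interest formula: A = P(1 + r/n)^(nt)
A = $40,670.24 × (1 + 0.0786/365)^(365 × 7.4)
Growth factor: (1 + 0.0786/365)^2701 = 1.788858
A = $40,670.24 × 1.788858
A = $72,753.28

A = P(1 + r/n)^(nt) = $72,753.28


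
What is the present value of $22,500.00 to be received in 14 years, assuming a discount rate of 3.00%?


Present value formula: PV = FV / (1 + r)^t
PV = $22,500.00 / (1 + 0.03)^14
PV = $22,500.00 / 1.512590
PV = $14,875.15

PV = FV / (1 + r)^t = $14,875.15


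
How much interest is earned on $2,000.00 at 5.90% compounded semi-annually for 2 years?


Compound interest earned = final amount − principal.
A = P(1 + r/n)^(nt) = $2,000.00 × (1 + 0.059/2)^(2 × 2) = $2,246.65
Interest = A − P = $2,246.65 − $2,000.00 = $246.65

Interest = A - P = $246.65


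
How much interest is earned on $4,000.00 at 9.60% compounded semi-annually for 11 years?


Compound interest earned = final amount − principal.
A = P(1 + r/n)^(nt) = $4,000.00 × (1 + 0.096/2)^(2 × 11) = $11,220.40
Interest = A − P = $11,220.40 − $4,000.00 = $7,220.40

Interest = A - P = $7,220.40


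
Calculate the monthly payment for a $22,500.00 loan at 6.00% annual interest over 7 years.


Loan payment formula: PMT = PV × r / (1 − (1 + r)^(−n))
Monthly rate r = 0.06/12 = 0.005, n = 84 months
Denominator: 1 − (1 + 0.06/12)^(−84) = 0.342265
PMT = $22,500.00 × (0.06/12) / 0.342265
PMT = $328.69 per month

PMT = PV × r / (1-(1+r)^(-n)) = $328.69/month


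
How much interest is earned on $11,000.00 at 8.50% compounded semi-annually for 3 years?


Compound interest earned = final amount − principal.
A = P(1 + r/n)^(nt) = $11,000.00 × (1 + 0.085/2)^(2 × 3) = $14,120.47
Interest = A − P = $14,120.47 − $11,000.00 = $3,120.47

Interest = A - P = $3,120.47


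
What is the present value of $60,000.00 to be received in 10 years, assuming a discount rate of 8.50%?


Present value formula: PV = FV / (1 + r)^t
PV = $60,000.00 / (1 + 0.085)^10
PV = $60,000.00 / 2.26098344
PV = $26,537.12

PV = FV / (1 + r)^t = $26,537.12


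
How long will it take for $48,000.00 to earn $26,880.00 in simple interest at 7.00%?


Rearrange the simple interest formula for t:
I = P × r × t  ⇒  t = I / (P × r)
t = $26,880.00 / ($48,000.00 × 0.07)
t = 8

t = I/(P×r) = 8 years


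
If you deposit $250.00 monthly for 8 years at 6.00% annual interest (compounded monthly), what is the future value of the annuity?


Future value of an ordinary annuity: FV = PMT × ((1 + r)^n − 1) / r
Monthly rate r = 0.06/12 = 0.005, n = 96
FV = $250.00 × ((1 + 0.06/12)^96 − 1) / (0.06/12)
FV = $250.00 × 122.828542
FV = $30,707.14

FV = PMT × ((1+r)^n - 1)/r = $30,707.14


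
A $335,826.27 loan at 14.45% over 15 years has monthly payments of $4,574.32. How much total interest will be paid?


Total paid over the life of the loan = PMT × n.
Total paid = $4,574.32 × 180 = $823,377.60
Total interest = total paid − principal = $823,377.60 − $335,826.27 = $487,551.33

Total interest = (PMT × n) - PV = $487,551.33


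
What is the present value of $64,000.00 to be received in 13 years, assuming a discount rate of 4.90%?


Present value formula: PV = FV / (1 + r)^t
PV = $64,000.00 / (1 + 0.049)^13
PV = $64,000.00 / 1.862436
PV = $34,363.60

PV = FV / (1 + r)^t = $34,363.60


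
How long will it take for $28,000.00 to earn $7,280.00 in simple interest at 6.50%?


Rearrange the simple interest formula for t:
I = P × r × t  ⇒  t = I / (P × r)
t = $7,280.00 / ($28,000.00 × 0.065)
t = 4

t = I/(P×r) = 4 years


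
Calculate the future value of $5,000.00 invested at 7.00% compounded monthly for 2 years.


Compound interest formula: A = P(1 + r/n)^(nt)
A = $5,000.00 × (1 + 0.07/12)^(12 × 2)
Growth factor: (1 + 0.07/12)^24 = 1.149806
A = $5,000.00 × 1.149806
A = $5,749.03

A = P(1 + r/n)^(nt) = $5,749.03


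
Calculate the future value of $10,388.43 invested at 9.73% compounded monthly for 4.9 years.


Compound interest formula: A = P(1 + r/n)^(nt)
A = $10,388.43 × (1 + 0.0973/12)^(12 × 4.9)
Growth factor: (1 + 0.0973/12)^58.8 = 1.607769
A = $10,388.43 × 1.607769
A = $16,702.20

A = P(1 + r/n)^(nt) = $16,702.20


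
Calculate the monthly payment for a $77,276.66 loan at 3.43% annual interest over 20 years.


Loan payment formula: PMT = PV × r / (1 − (1 + r)^(−n))
Monthly rate r = 0.0343/12 ≈ 0.00285833, n = 240 months
Denominator: 1 − (1 + 0.0343/12)^(−240) = 0.495921
PMT = $77,276.66 × (0.0343/12) / 0.495921
PMT = $445.40 per month

PMT = PV × r / (1-(1+r)^(-n)) = $445.40/month


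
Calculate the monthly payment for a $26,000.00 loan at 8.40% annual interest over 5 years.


Loan payment formula: PMT = PV × r / (1 − (1 + r)^(−n))
Monthly rate r = 0.084/12 = 0.007, n = 60 months
Denominator: 1 − (1 + 0.084/12)^(−60) = 0.341991
PMT = $26,000.00 × (0.084/12) / 0.341991
PMT = $532.18 per month

PMT = PV × r / (1-(1+r)^(-n)) = $532.18/month


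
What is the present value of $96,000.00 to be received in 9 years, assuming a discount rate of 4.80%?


Present value formula: PV = FV / (1 + r)^t
PV = $96,000.00 / (1 + 0.048)^9
PV = $96,000.00 / 1.5249357
PV = $62,953.47

PV = FV / (1 + r)^t = $62,953.47


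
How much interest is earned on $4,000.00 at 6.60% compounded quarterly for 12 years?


Compound interest earned = final amount − principal.
A = P(1 + r/n)^(nt) = $4,000.00 × (1 + 0.066/4)^(4 × 12) = $8,774.34
Interest = A − P = $8,774.34 − $4,000.00 = $4,774.34

Interest = A - P = $4,774.34


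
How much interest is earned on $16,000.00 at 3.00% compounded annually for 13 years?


Compound interest earned = final amount − principal.
A = P(1 + r/n)^(nt) = $16,000.00 × (1 + 0.03/1)^(1 × 13) = $23,496.54
Interest = A − P = $23,496.54 − $16,000.00 = $7,496.54

Interest = A - P = $7,496.54


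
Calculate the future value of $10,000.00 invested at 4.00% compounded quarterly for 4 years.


Compound interest formula: A = P(1 + r/n)^(nt)
A = $10,000.00 × (1 + 0.04/4)^(4 × 4)
Growth factor: (1 + 0.04/4)^16 = 1.172579
A = $10,000.00 × 1.172579
A = $11,725.79

A = P(1 + r/n)^(nt) = $11,725.79


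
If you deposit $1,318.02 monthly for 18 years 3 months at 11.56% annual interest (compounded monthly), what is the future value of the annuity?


Future value of an ordinary annuity: FV = PMT × ((1 + r)^n − 1) / r
Monthly rate r = 0.1156/12 ≈ 0.00963333, n = 219
FV = $1,318.02 × ((1 + 0.1156/12)^219 − 1) / (0.1156/12)
FV = $1,318.02 × 743.556661
FV = $980,022.55

FV = PMT × ((1+r)^n - 1)/r = $980,022.55


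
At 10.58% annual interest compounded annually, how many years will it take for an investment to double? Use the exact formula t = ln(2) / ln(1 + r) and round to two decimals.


Doubling condition: (1 + r)^t = 2
Take ln of both sides: t × ln(1 + r) = ln(2)
t = ln(2) / ln(1 + r)
t = 0.693147 / 0.100569
t = 6.89

t = ln(2) / ln(1 + r) = 6.89 years


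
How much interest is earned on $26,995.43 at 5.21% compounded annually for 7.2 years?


Compound interest earned = final amount − principal.
A = P(1 + r/n)^(nt) = $26,995.43 × (1 + 0.0521/1)^(1 × 7.2) = $38,913.55
Interest = A − P = $38,913.55 − $26,995.43 = $11,918.12

Interest = A - P = $11,918.12


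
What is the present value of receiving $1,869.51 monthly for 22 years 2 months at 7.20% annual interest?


Present value of an ordinary annuity: PV = PMT × (1 − (1 + r)^(−n)) / r
Monthly rate r = 0.072/12 = 0.006, n = 266
PV = $1,869.51 × (1 − (1 + 0.072/12)^(−266)) / (0.072/12)
PV = $1,869.51 × 132.720880
PV = $248,123.01

PV = PMT × (1-(1+r)^(-n))/r = $248,123.01


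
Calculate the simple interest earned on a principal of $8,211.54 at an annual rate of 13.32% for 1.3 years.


Simple interest formula: I = P × r × t
I = $8,211.54 × 0.1332 × 1.3
I = $1,421.91

I = P × r × t = $1,421.91


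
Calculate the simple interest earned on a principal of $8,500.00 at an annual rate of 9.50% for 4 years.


Simple interest formula: I = P × r × t
I = $8,500.00 × 0.095 × 4
I = $3,230.00

I = P × r × t = $3,230.00


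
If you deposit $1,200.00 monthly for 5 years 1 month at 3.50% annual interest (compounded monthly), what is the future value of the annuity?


Future value of an ordinary annuity: FV = PMT × ((1 + r)^n − 1) / r
Monthly rate r = 0.035/12 ≈ 0.00291667, n = 61
FV = $1,200.00 × ((1 + 0.035/12)^61 − 1) / (0.035/12)
FV = $1,200.00 × 66.657056
FV = $79,988.47

FV = PMT × ((1+r)^n - 1)/r = $79,988.47


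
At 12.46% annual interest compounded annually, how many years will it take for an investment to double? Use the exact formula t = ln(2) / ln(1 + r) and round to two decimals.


Doubling condition: (1 + r)^t = 2
Take ln of both sides: t × ln(1 + r) = ln(2)
t = ln(2) / ln(1 + r)
t = 0.693147 / 0.117427
t = 5.90

t = ln(2) / ln(1 + r) = 5.90 years


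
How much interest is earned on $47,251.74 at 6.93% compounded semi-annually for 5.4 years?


Compound interest earned = final amount − principal.
A = P(1 + r/n)^(nt) = $47,251.74 × (1 + 0.0693/2)^(2 × 5.4) = $68,263.29
Interest = A − P = $68,263.29 − $47,251.74 = $21,011.55

Interest = A - P = $21,011.55


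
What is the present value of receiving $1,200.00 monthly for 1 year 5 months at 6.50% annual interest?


Present value of an ordinary annuity: PV = PMT × (1 − (1 + r)^(−n)) / r
Monthly rate r = 0.065/12 ≈ 0.00541667, n = 17
PV = $1,200.00 × (1 − (1 + 0.065/12)^(−17)) / (0.065/12)
PV = $1,200.00 × 16.198928
PV = $19,438.71

PV = PMT × (1-(1+r)^(-n))/r = $19,438.71


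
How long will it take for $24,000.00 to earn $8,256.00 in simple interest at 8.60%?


Rearrange the simple interest formula for t:
I = P × r × t  ⇒  t = I / (P × r)
t = $8,256.00 / ($24,000.00 × 0.086)
t = 4

t = I/(P×r) = 4 years


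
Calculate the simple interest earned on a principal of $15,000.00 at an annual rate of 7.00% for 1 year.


Simple interest formula: I = P × r × t
I = $15,000.00 × 0.07 × 1
I = $1,050.00

I = P × r × t = $1,050.00


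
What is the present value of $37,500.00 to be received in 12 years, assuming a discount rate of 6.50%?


Present value formula: PV = FV / (1 + r)^t
PV = $37,500.00 / (1 + 0.065)^12
PV = $37,500.00 / 2.129096
PV = $17,613.11

PV = FV / (1 + r)^t = $17,613.11


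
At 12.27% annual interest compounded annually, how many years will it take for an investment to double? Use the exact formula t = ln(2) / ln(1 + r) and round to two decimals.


Doubling condition: (1 + r)^t = 2
Take ln of both sides: t × ln(1 + r) = ln(2)
t = ln(2) / ln(1 + r)
t = 0.693147 / 0.115736
t = 5.99

t = ln(2) / ln(1 + r) = 5.99 years


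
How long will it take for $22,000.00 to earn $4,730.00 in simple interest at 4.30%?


Rearrange the simple interest formula for t:
I = P × r × t  ⇒  t = I / (P × r)
t = $4,730.00 / ($22,000.00 × 0.043)
t = 5

t = I/(P×r) = 5 years


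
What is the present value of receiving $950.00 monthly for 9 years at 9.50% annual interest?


Present value of an ordinary annuity: PV = PMT × (1 − (1 + r)^(−n)) / r
Monthly rate r = 0.095/12 ≈ 0.00791667, n = 108
PV = $950.00 × (1 − (1 + 0.095/12)^(−108)) / (0.095/12)
PV = $950.00 × 72.414648
PV = $68,793.92

PV = PMT × (1-(1+r)^(-n))/r = $68,793.92


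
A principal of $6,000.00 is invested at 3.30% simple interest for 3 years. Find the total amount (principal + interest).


Total amount formula: A = P(1 + rt) = P + P·r·t
Interest: I = P × r × t = $6,000.00 × 0.033 × 3 = $594.00
A = P + I = $6,000.00 + $594.00 = $6,594.00

A = P + I = P(1 + rt) = $6,594.00


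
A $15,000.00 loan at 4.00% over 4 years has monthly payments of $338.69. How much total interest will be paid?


Total paid over the life of the loan = PMT × n.
Total paid = $338.69 × 48 = $16,257.12
Total interest = total paid − principal = $16,257.12 − $15,000.00 = $1,257.12

Total interest = (PMT × n) - PV = $1,257.12


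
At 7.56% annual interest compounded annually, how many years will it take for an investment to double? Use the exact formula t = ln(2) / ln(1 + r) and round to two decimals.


Doubling condition: (1 + r)^t = 2
Take ln of both sides: t × ln(1 + r) = ln(2)
t = ln(2) / ln(1 + r)
t = 0.693147 / 0.072879
t = 9.51

t = ln(2) / ln(1 + r) = 9.51 years


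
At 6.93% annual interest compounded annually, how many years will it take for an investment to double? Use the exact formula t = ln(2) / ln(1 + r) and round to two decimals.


Doubling condition: (1 + r)^t = 2
Take ln of both sides: t × ln(1 + r) = ln(2)
t = ln(2) / ln(1 + r)
t = 0.693147 / 0.067004
t = 10.34

t = ln(2) / ln(1 + r) = 10.34 years


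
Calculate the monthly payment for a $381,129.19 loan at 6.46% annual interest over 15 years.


Loan payment formula: PMT = PV × r / (1 − (1 + r)^(−n))
Monthly rate r = 0.0646/12 ≈ 0.00538333, n = 180 months
Denominator: 1 − (1 + 0.0646/12)^(−180) = 0.619550
PMT = $381,129.19 × (0.0646/12) / 0.619550
PMT = $3,311.67 per month

PMT = PV × r / (1-(1+r)^(-n)) = $3,311.67/month


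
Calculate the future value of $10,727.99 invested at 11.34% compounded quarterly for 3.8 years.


Compound interest formula: A = P(1 + r/n)^(nt)
A = $10,727.99 × (1 + 0.1134/4)^(4 × 3.8)
Growth factor: (1 + 0.1134/4)^15.2 = 1.5294753
A = $10,727.99 × 1.5294753
A = $16,408.20

A = P(1 + r/n)^(nt) = $16,408.20


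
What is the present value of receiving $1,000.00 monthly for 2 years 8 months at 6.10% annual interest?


Present value of an ordinary annuity: PV = PMT × (1 − (1 + r)^(−n)) / r
Monthly rate r = 0.061/12 ≈ 0.00508333, n = 32
PV = $1,000.00 × (1 − (1 + 0.061/12)^(−32)) / (0.061/12)
PV = $1,000.00 × 29.4639945
PV = $29,463.99

PV = PMT × (1-(1+r)^(-n))/r = $29,463.99


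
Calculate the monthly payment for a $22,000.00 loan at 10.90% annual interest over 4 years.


Loan payment formula: PMT = PV × r / (1 − (1 + r)^(−n))
Monthly rate r = 0.109/12 ≈ 0.00908333, n = 48 months
Denominator: 1 − (1 + 0.109/12)^(−48) = 0.352108
PMT = $22,000.00 × (0.109/12) / 0.352108
PMT = $567.53 per month

PMT = PV × r / (1-(1+r)^(-n)) = $567.53/month


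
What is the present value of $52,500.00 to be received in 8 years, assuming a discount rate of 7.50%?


Present value formula: PV = FV / (1 + r)^t
PV = $52,500.00 / (1 + 0.075)^8
PV = $52,500.00 / 1.7834778
PV = $29,436.87

PV = FV / (1 + r)^t = $29,436.87


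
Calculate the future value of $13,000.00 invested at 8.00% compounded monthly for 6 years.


Compound interest formula: A = P(1 + r/n)^(nt)
A = $13,000.00 × (1 + 0.08/12)^(12 × 6)
Growth factor: (1 + 0.08/12)^72 = 1.613502
A = $13,000.00 × 1.613502
A = $20,975.53

A = P(1 + r/n)^(nt) = $20,975.53


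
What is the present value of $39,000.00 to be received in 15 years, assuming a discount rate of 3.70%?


Present value formula: PV = FV / (1 + r)^t
PV = $39,000.00 / (1 + 0.037)^15
PV = $39,000.00 / 1.724572
PV = $22,614.31

PV = FV / (1 + r)^t = $22,614.31


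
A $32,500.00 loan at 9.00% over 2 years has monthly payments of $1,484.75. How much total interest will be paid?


Total paid over the life of the loan = PMT × n.
Total paid = $1,484.75 × 24 = $35,634.00
Total interest = total paid − principal = $35,634.00 − $32,500.00 = $3,134.00

Total interest = (PMT × n) - PV = $3,134.00


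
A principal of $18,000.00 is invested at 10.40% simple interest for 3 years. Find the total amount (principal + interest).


Total amount formula: A = P(1 + rt) = P + P·r·t
Interest: I = P × r × t = $18,000.00 × 0.104 × 3 = $5,616.00
A = P + I = $18,000.00 + $5,616.00 = $23,616.00

A = P + I = P(1 + rt) = $23,616.00


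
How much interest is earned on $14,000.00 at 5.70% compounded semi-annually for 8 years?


Compound interest earned = final amount − principal.
A = P(1 + r/n)^(nt) = $14,000.00 × (1 + 0.057/2)^(2 × 8) = $21,948.09
Interest = A − P = $21,948.09 − $14,000.00 = $7,948.09

Interest = A - P = $7,948.09


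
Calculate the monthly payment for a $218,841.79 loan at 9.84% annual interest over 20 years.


Loan payment formula: PMT = PV × r / (1 − (1 + r)^(−n))
Monthly rate r = 0.0984/12 = 0.0082, n = 240 months
Denominator: 1 − (1 + 0.0984/12)^(−240) = 0.859138
PMT = $218,841.79 × (0.0984/12) / 0.859138
PMT = $2,088.72 per month

PMT = PV × r / (1-(1+r)^(-n)) = $2,088.72/month


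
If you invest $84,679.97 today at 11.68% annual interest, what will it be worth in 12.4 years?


Future value formula: FV = PV × (1 + r)^t
FV = $84,679.97 × (1 + 0.1168)^12.4
FV = $84,679.97 × 3.9345496
FV = $333,177.54

FV = PV × (1 + r)^t = $333,177.54


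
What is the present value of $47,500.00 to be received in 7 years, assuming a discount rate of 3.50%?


Present value formula: PV = FV / (1 + r)^t
PV = $47,500.00 / (1 + 0.035)^7
PV = $47,500.00 / 1.2722793
PV = $37,334.57

PV = FV / (1 + r)^t = $37,334.57


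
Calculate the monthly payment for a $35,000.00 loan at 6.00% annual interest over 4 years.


Loan payment formula: PMT = PV × r / (1 − (1 + r)^(−n))
Monthly rate r = 0.06/12 = 0.005, n = 48 months
Denominator: 1 − (1 + 0.06/12)^(−48) = 0.2129016
PMT = $35,000.00 × (0.06/12) / 0.2129016
PMT = $821.98 per month

PMT = PV × r / (1-(1+r)^(-n)) = $821.98/month


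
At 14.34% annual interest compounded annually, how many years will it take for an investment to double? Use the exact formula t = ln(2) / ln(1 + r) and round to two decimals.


Doubling condition: (1 + r)^t = 2
Take ln of both sides: t × ln(1 + r) = ln(2)
t = ln(2) / ln(1 + r)
t = 0.693147 / 0.134006
t = 5.17

t = ln(2) / ln(1 + r) = 5.17 years


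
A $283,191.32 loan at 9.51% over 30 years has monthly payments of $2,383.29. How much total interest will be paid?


Total paid over the life of the loan = PMT × n.
Total paid = $2,383.29 × 360 = $857,984.40
Total interest = total paid − principal = $857,984.40 − $283,191.32 = $574,793.08

Total interest = (PMT × n) - PV = $574,793.08


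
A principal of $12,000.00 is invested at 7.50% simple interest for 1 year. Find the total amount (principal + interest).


Total amount formula: A = P(1 + rt) = P + P·r·t
Interest: I = P × r × t = $12,000.00 × 0.075 × 1 = $900.00
A = P + I = $12,000.00 + $900.00 = $12,900.00

A = P + I = P(1 + rt) = $12,900.00


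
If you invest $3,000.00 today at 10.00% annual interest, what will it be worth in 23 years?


Future value formula: FV = PV × (1 + r)^t
FV = $3,000.00 × (1 + 0.1)^23
FV = $3,000.00 × 8.954302
FV = $26,862.91

FV = PV × (1 + r)^t = $26,862.91


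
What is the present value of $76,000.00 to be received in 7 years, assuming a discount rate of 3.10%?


Present value formula: PV = FV / (1 + r)^t
PV = $76,000.00 / (1 + 0.031)^7
PV = $76,000.00 / 1.2382566
PV = $61,376.62

PV = FV / (1 + r)^t = $61,376.62


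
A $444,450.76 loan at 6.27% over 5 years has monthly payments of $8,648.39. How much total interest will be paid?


Total paid over the life of the loan = PMT × n.
Total paid = $8,648.39 × 60 = $518,903.40
Total interest = total paid − principal = $518,903.40 − $444,450.76 = $74,452.64

Total interest = (PMT × n) - PV = $74,452.64


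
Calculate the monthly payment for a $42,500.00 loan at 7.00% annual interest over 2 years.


Loan payment formula: PMT = PV × r / (1 − (1 + r)^(−n))
Monthly rate r = 0.07/12 ≈ 0.00583333, n = 24 months
Denominator: 1 − (1 + 0.07/12)^(−24) = 0.1302881
PMT = $42,500.00 × (0.07/12) / 0.1302881
PMT = $1,902.83 per month

PMT = PV × r / (1-(1+r)^(-n)) = $1,902.83/month


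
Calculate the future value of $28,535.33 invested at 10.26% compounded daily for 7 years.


Compound interest formula: A = P(1 + r/n)^(nt)
A = $28,535.33 × (1 + 0.1026/365)^(365 × 7)
Growth factor: (1 + 0.1026/365)^2555 = 2.0505316
A = $28,535.33 × 2.0505316
A = $58,512.60

A = P(1 + r/n)^(nt) = $58,512.60


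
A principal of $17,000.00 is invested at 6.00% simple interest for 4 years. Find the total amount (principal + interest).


Total amount formula: A = P(1 + rt) = P + P·r·t
Interest: I = P × r × t = $17,000.00 × 0.06 × 4 = $4,080.00
A = P + I = $17,000.00 + $4,080.00 = $21,080.00

A = P + I = P(1 + rt) = $21,080.00


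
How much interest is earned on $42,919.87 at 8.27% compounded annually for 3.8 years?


Compound interest earned = final amount − principal.
A = P(1 + r/n)^(nt) = $42,919.87 × (1 + 0.0827/1)^(1 × 3.8) = $58,048.27
Interest = A − P = $58,048.27 − $42,919.87 = $15,128.40

Interest = A - P = $15,128.40
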